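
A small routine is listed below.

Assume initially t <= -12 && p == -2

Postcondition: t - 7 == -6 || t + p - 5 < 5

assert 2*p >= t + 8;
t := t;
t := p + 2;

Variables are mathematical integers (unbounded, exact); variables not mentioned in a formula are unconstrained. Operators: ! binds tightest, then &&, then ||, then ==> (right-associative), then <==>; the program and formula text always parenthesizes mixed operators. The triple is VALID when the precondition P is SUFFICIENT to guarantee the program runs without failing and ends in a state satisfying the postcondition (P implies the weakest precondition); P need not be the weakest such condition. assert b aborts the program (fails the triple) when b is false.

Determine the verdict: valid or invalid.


Working backward. After the program, the postcondition t - 7 == -6 || t + p - 5 < 5 must hold; in canonical form it is t == 1 || p + t < 10.
Before t := p + 2: p == -1 || 2*p < 8
Before t := t: p == -1 || 2*p < 8
Before assert 2*p >= t + 8: 2*p >= t + 8 && (p == -1 || 2*p < 8)
The weakest precondition is 2*p >= t + 8 && (p == -1 || 2*p < 8).
Check whether t <= -12 && p == -2 implies it.
Every state satisfying the precondition satisfies the weakest precondition: the implication holds.
Answer: valid


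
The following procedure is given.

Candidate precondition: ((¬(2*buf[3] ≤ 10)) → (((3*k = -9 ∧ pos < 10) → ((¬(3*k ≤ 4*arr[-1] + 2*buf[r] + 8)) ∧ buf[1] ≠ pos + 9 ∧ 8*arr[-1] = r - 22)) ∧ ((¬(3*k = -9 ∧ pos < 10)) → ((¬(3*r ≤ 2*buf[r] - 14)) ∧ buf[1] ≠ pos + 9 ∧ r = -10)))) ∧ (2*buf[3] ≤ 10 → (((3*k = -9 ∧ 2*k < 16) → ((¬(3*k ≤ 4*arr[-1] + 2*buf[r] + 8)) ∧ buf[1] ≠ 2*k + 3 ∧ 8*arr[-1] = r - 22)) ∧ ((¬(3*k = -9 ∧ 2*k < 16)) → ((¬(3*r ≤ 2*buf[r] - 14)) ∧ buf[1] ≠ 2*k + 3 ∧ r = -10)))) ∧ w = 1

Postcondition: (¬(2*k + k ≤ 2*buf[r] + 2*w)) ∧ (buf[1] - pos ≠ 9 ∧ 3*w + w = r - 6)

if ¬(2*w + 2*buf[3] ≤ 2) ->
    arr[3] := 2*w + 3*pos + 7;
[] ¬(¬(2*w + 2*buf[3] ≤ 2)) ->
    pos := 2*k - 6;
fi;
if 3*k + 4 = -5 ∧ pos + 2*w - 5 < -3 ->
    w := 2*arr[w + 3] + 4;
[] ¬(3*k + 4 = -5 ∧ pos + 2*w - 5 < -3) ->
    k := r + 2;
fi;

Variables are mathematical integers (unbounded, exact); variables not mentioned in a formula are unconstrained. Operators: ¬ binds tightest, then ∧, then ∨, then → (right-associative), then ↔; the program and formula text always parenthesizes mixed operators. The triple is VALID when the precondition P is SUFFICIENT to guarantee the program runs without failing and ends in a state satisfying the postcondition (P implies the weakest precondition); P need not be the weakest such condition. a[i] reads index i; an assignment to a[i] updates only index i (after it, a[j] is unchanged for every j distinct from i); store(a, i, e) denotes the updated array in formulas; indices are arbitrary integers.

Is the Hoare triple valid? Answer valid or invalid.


Working backward. After the program, the postcondition (¬(2*k + k ≤ 2*buf[r] + 2*w)) ∧ (buf[1] - pos ≠ 9 ∧ 3*w + w = r - 6) must hold; in canonical form it is (¬(3*k ≤ 2*buf[r] + 2*w)) ∧ buf[1] ≠ pos + 9 ∧ 4*w = r - 6.
Then branch requires (¬(3*k ≤ 4*arr[w + 3] + 2*buf[r] + 8)) ∧ buf[1] ≠ pos + 9 ∧ 8*arr[w + 3] = r - 22; else branch requires (¬(3*r ≤ 2*buf[r] + 2*w - 6)) ∧ buf[1] ≠ pos + 9 ∧ 4*w = r - 6.
Before the if: ((3*k = -9 ∧ pos + 2*w < 2) → ((¬(3*k ≤ 4*arr[w + 3] + 2*buf[r] + 8)) ∧ buf[1] ≠ pos + 9 ∧ 8*arr[w + 3] = r - 22)) ∧ ((¬(3*k = -9 ∧ pos + 2*w < 2)) → ((¬(3*r ≤ 2*buf[r] + 2*w - 6)) ∧ buf[1] ≠ pos + 9 ∧ 4*w = r - 6))
Then branch requires ((3*k = -9 ∧ pos + 2*w < 2) → ((¬(3*k ≤ 2*buf[r] + 4*store(arr, 3, 3*pos + 2*w + 7)[w + 3] + 8)) ∧ buf[1] ≠ pos + 9 ∧ 8*store(arr, 3, 3*pos + 2*w + 7)[w + 3] = r - 22)) ∧ ((¬(3*k = -9 ∧ pos + 2*w < 2)) → ((¬(3*r ≤ 2*buf[r] + 2*w - 6)) ∧ buf[1] ≠ pos + 9 ∧ 4*w = r - 6)); else branch requires ((3*k = -9 ∧ 2*k + 2*w < 8) → ((¬(3*k ≤ 4*arr[w + 3] + 2*buf[r] + 8)) ∧ buf[1] ≠ 2*k + 3 ∧ 8*arr[w + 3] = r - 22)) ∧ ((¬(3*k = -9 ∧ 2*k + 2*w < 8)) → ((¬(3*r ≤ 2*buf[r] + 2*w - 6)) ∧ buf[1] ≠ 2*k + 3 ∧ 4*w = r - 6)).
Before the if: ((¬(2*buf[3] + 2*w ≤ 2)) → (((3*k = -9 ∧ pos + 2*w < 2) → ((¬(3*k ≤ 2*buf[r] + 4*store(arr, 3, 3*pos + 2*w + 7)[w + 3] + 8)) ∧ buf[1] ≠ pos + 9 ∧ 8*store(arr, 3, 3*pos + 2*w + 7)[w + 3] = r - 22)) ∧ ((¬(3*k = -9 ∧ pos + 2*w < 2)) → ((¬(3*r ≤ 2*buf[r] + 2*w - 6)) ∧ buf[1] ≠ pos + 9 ∧ 4*w = r - 6)))) ∧ (2*buf[3] + 2*w ≤ 2 → (((3*k = -9 ∧ 2*k + 2*w < 8) → ((¬(3*k ≤ 4*arr[w + 3] + 2*buf[r] + 8)) ∧ buf[1] ≠ 2*k + 3 ∧ 8*arr[w + 3] = r - 22)) ∧ ((¬(3*k = -9 ∧ 2*k + 2*w < 8)) → ((¬(3*r ≤ 2*buf[r] + 2*w - 6)) ∧ buf[1] ≠ 2*k + 3 ∧ 4*w = r - 6))))
The weakest precondition is ((¬(2*buf[3] + 2*w ≤ 2)) → (((3*k = -9 ∧ pos + 2*w < 2) → ((¬(3*k ≤ 2*buf[r] + 4*store(arr, 3, 3*pos + 2*w + 7)[w + 3] + 8)) ∧ buf[1] ≠ pos + 9 ∧ 8*store(arr, 3, 3*pos + 2*w + 7)[w + 3] = r - 22)) ∧ ((¬(3*k = -9 ∧ pos + 2*w < 2)) → ((¬(3*r ≤ 2*buf[r] + 2*w - 6)) ∧ buf[1] ≠ pos + 9 ∧ 4*w = r - 6)))) ∧ (2*buf[3] + 2*w ≤ 2 → (((3*k = -9 ∧ 2*k + 2*w < 8) → ((¬(3*k ≤ 4*arr[w + 3] + 2*buf[r] + 8)) ∧ buf[1] ≠ 2*k + 3 ∧ 8*arr[w + 3] = r - 22)) ∧ ((¬(3*k = -9 ∧ 2*k + 2*w < 8)) → ((¬(3*r ≤ 2*buf[r] + 2*w - 6)) ∧ buf[1] ≠ 2*k + 3 ∧ 4*w = r - 6)))).
Check whether ((¬(2*buf[3] ≤ 10)) → (((3*k = -9 ∧ pos < 10) → ((¬(3*k ≤ 4*arr[-1] + 2*buf[r] + 8)) ∧ buf[1] ≠ pos + 9 ∧ 8*arr[-1] = r - 22)) ∧ ((¬(3*k = -9 ∧ pos < 10)) → ((¬(3*r ≤ 2*buf[r] - 14)) ∧ buf[1] ≠ pos + 9 ∧ r = -10)))) ∧ (2*buf[3] ≤ 10 → (((3*k = -9 ∧ 2*k < 16) → ((¬(3*k ≤ 4*arr[-1] + 2*buf[r] + 8)) ∧ buf[1] ≠ 2*k + 3 ∧ 8*arr[-1] = r - 22)) ∧ ((¬(3*k = -9 ∧ 2*k < 16)) → ((¬(3*r ≤ 2*buf[r] - 14)) ∧ buf[1] ≠ 2*k + 3 ∧ r = -10)))) ∧ w = 1 implies it.
Countermodel: at the initial state arr = {[-20634] = -2582, [-1] = -2582, [1] = -2582, [3] = -2582, [4] = 0, elsewhere -2582}, buf = {[-20634] = 5155, [-1] = -4, [1] = -4, [3] = 6, [4] = -4, elsewhere -4}, k = -3, pos = -14, r = -20634, w = 1, the precondition holds but the weakest precondition fails.
Answer: invalid


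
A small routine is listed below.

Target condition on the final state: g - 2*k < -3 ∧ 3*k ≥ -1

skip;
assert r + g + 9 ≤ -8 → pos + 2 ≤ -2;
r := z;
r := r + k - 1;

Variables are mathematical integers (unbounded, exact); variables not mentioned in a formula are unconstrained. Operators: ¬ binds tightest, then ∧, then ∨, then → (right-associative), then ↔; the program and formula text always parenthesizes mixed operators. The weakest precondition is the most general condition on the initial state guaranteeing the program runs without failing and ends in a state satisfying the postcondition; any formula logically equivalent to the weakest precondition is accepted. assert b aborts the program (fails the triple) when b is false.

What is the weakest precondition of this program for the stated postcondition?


Working backward. After the program, the postcondition g - 2*k < -3 ∧ 3*k ≥ -1 must hold; in canonical form it is g < 2*k - 3 ∧ 3*k ≥ -1.
Before r := r + k - 1: g < 2*k - 3 ∧ 3*k ≥ -1
Before r := z: g < 2*k - 3 ∧ 3*k ≥ -1
Before assert r + g + 9 ≤ -8 → pos + 2 ≤ -2: (g + r ≤ -17 → pos ≤ -4) ∧ g < 2*k - 3 ∧ 3*k ≥ -1
Before skip: (g + r ≤ -17 → pos ≤ -4) ∧ g < 2*k - 3 ∧ 3*k ≥ -1
Answer: WP = (g + r ≤ -17 → pos ≤ -4) ∧ g < 2*k - 3 ∧ 3*k ≥ -1


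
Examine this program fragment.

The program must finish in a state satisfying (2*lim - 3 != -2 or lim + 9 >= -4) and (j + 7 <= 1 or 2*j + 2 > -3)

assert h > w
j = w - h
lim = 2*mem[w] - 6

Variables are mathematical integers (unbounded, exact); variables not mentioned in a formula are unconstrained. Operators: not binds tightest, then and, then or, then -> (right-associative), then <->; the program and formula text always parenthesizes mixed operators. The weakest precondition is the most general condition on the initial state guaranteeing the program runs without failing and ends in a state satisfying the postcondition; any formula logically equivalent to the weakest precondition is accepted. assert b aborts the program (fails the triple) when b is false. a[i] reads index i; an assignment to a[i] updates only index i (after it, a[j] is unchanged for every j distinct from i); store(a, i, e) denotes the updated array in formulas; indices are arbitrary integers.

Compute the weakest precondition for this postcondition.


Working backward. After the program, the postcondition (2*lim - 3 != -2 or lim + 9 >= -4) and (j + 7 <= 1 or 2*j + 2 > -3) must hold; in canonical form it is (2*lim != 1 or lim >= -13) and (j <= -6 or 2*j > -5).
Before lim := 2*mem[w] - 6: (4*mem[w] != 13 or 2*mem[w] >= -7) and (j <= -6 or 2*j > -5)
Before j := w - h: (4*mem[w] != 13 or 2*mem[w] >= -7) and (w <= h - 6 or 2*w > 2*h - 5)
Before assert h > w: h > w and (4*mem[w] != 13 or 2*mem[w] >= -7) and (w <= h - 6 or 2*w > 2*h - 5)
Answer: WP = h > w and (4*mem[w] != 13 or 2*mem[w] >= -7) and (w <= h - 6 or 2*w > 2*h - 5)


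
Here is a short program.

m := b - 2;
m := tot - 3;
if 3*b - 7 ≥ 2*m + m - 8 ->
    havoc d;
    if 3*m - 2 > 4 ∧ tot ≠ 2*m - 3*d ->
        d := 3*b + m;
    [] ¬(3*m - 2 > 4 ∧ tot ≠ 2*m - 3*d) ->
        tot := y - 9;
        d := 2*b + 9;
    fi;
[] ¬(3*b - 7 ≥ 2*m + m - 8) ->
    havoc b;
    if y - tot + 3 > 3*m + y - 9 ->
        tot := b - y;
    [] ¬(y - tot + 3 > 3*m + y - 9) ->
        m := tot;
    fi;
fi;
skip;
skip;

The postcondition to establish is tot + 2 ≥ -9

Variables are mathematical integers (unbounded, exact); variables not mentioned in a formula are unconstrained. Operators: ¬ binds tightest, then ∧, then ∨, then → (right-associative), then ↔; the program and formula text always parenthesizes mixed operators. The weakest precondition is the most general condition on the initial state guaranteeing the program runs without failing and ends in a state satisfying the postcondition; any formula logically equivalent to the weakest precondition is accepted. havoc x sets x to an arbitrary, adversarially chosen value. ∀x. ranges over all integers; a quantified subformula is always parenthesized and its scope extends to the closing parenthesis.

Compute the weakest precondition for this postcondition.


Working backward. After the program, the postcondition tot + 2 ≥ -9 must hold; in canonical form it is tot ≥ -11.
Before skip: tot ≥ -11
Before skip: tot ≥ -11
Then branch requires ∀d_1. (((3*m > 6 ∧ 3*d_1 + tot ≠ 2*m) → tot ≥ -11) ∧ ((¬(3*m > 6 ∧ 3*d_1 + tot ≠ 2*m)) → y ≥ -2)); else branch requires ∀b_1. ((3*m + tot < 12 → b_1 ≥ y - 11) ∧ ((¬(3*m + tot < 12)) → tot ≥ -11)).
Before the if: (3*b ≥ 3*m - 1 → (∀d_1. (((3*m > 6 ∧ 3*d_1 + tot ≠ 2*m) → tot ≥ -11) ∧ ((¬(3*m > 6 ∧ 3*d_1 + tot ≠ 2*m)) → y ≥ -2)))) ∧ ((¬(3*b ≥ 3*m - 1)) → (∀b_1. ((3*m + tot < 12 → b_1 ≥ y - 11) ∧ ((¬(3*m + tot < 12)) → tot ≥ -11))))
Before m := tot - 3: (3*b ≥ 3*tot - 10 → (∀d_1. (((3*tot > 15 ∧ 3*d_1 ≠ tot - 6) → tot ≥ -11) ∧ ((¬(3*tot > 15 ∧ 3*d_1 ≠ tot - 6)) → y ≥ -2)))) ∧ ((¬(3*b ≥ 3*tot - 10)) → (∀b_1. ((4*tot < 21 → b_1 ≥ y - 11) ∧ ((¬(4*tot < 21)) → tot ≥ -11))))
Before m := b - 2: (3*b ≥ 3*tot - 10 → (∀d_1. (((3*tot > 15 ∧ 3*d_1 ≠ tot - 6) → tot ≥ -11) ∧ ((¬(3*tot > 15 ∧ 3*d_1 ≠ tot - 6)) → y ≥ -2)))) ∧ ((¬(3*b ≥ 3*tot - 10)) → (∀b_1. ((4*tot < 21 → b_1 ≥ y - 11) ∧ ((¬(4*tot < 21)) → tot ≥ -11))))
Answer: WP = (3*b ≥ 3*tot - 10 → (∀d_1. (((3*tot > 15 ∧ 3*d_1 ≠ tot - 6) → tot ≥ -11) ∧ ((¬(3*tot > 15 ∧ 3*d_1 ≠ tot - 6)) → y ≥ -2)))) ∧ ((¬(3*b ≥ 3*tot - 10)) → (∀b_1. ((4*tot < 21 → b_1 ≥ y - 11) ∧ ((¬(4*tot < 21)) → tot ≥ -11))))


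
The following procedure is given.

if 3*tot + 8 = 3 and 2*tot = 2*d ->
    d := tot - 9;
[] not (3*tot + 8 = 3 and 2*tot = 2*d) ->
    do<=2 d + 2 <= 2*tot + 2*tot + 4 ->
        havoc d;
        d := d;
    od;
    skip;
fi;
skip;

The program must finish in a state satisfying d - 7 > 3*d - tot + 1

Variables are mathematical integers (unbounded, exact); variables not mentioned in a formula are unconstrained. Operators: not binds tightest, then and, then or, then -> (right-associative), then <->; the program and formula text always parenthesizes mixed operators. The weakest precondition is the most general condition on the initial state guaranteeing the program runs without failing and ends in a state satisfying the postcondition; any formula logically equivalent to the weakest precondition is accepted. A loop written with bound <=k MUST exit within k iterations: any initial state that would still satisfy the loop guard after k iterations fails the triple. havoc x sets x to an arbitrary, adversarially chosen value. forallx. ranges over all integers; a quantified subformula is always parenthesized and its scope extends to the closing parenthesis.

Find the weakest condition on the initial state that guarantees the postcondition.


Working backward. After the program, the postcondition d - 7 > 3*d - tot + 1 must hold; in canonical form it is tot > 2*d + 8.
Before skip: tot > 2*d + 8
Then branch requires tot < 10; else branch requires (d <= 4*tot + 2 -> (forall d_2. ((d_2 <= 4*tot + 2 -> (forall d_1. ((not (d_1 <= 4*tot + 2)) and tot > 2*d_1 + 8))) and ((not (d_2 <= 4*tot + 2)) -> tot > 2*d_2 + 8)))) and ((not (d <= 4*tot + 2)) -> tot > 2*d + 8).
Before the if: ((3*tot = -5 and 2*tot = 2*d) -> tot < 10) and ((not (3*tot = -5 and 2*tot = 2*d)) -> ((d <= 4*tot + 2 -> (forall d_2. ((d_2 <= 4*tot + 2 -> (forall d_1. ((not (d_1 <= 4*tot + 2)) and tot > 2*d_1 + 8))) and ((not (d_2 <= 4*tot + 2)) -> tot > 2*d_2 + 8)))) and ((not (d <= 4*tot + 2)) -> tot > 2*d + 8)))
Answer: WP = ((3*tot = -5 and 2*tot = 2*d) -> tot < 10) and ((not (3*tot = -5 and 2*tot = 2*d)) -> ((d <= 4*tot + 2 -> (forall d_2. ((d_2 <= 4*tot + 2 -> (forall d_1. ((not (d_1 <= 4*tot + 2)) and tot > 2*d_1 + 8))) and ((not (d_2 <= 4*tot + 2)) -> tot > 2*d_2 + 8)))) and ((not (d <= 4*tot + 2)) -> tot > 2*d + 8)))


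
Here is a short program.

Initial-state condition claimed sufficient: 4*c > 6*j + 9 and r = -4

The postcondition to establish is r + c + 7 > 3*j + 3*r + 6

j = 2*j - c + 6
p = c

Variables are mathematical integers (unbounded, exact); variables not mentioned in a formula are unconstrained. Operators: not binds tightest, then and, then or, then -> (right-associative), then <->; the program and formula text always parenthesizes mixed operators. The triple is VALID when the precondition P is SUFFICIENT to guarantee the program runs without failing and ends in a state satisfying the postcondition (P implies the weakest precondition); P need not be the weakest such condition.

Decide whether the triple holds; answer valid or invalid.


Working backward. After the program, the postcondition r + c + 7 > 3*j + 3*r + 6 must hold; in canonical form it is c > 3*j + 2*r - 1.
Before p := c: c > 3*j + 2*r - 1
Before j := 2*j - c + 6: 4*c > 6*j + 2*r + 17
The weakest precondition is 4*c > 6*j + 2*r + 17.
Check whether 4*c > 6*j + 9 and r = -4 implies it.
Every state satisfying the precondition satisfies the weakest precondition: the implication holds.
Answer: valid


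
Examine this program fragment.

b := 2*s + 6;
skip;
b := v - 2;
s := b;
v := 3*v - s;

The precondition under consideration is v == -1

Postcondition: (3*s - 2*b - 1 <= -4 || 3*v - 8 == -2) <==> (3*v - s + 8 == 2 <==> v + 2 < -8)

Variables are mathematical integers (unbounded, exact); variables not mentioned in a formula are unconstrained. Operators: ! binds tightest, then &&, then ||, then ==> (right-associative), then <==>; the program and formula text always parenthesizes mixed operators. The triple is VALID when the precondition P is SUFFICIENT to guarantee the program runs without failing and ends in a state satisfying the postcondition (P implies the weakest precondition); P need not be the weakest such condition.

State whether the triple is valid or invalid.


Working backward. After the program, the postcondition (3*s - 2*b - 1 <= -4 || 3*v - 8 == -2) <==> (3*v - s + 8 == 2 <==> v + 2 < -8) must hold; in canonical form it is (3*s <= 2*b - 3 || 3*v == 6) <==> (3*v == s - 6 <==> v < -10).
Before v := 3*v - s: (3*s <= 2*b - 3 || 9*v == 3*s + 6) <==> (9*v == 4*s - 6 <==> 3*v < s - 10)
Before s := b: (b <= -3 || 9*v == 3*b + 6) <==> (9*v == 4*b - 6 <==> 3*v < b - 10)
Before b := v - 2: (v <= -1 || 6*v == 0) <==> (5*v == -14 <==> 2*v < -12)
Before skip: (v <= -1 || 6*v == 0) <==> (5*v == -14 <==> 2*v < -12)
Before b := 2*s + 6: (v <= -1 || 6*v == 0) <==> (5*v == -14 <==> 2*v < -12)
The weakest precondition is (v <= -1 || 6*v == 0) <==> (5*v == -14 <==> 2*v < -12).
Check whether v == -1 implies it.
Every state satisfying the precondition satisfies the weakest precondition: the implication holds.
Answer: valid


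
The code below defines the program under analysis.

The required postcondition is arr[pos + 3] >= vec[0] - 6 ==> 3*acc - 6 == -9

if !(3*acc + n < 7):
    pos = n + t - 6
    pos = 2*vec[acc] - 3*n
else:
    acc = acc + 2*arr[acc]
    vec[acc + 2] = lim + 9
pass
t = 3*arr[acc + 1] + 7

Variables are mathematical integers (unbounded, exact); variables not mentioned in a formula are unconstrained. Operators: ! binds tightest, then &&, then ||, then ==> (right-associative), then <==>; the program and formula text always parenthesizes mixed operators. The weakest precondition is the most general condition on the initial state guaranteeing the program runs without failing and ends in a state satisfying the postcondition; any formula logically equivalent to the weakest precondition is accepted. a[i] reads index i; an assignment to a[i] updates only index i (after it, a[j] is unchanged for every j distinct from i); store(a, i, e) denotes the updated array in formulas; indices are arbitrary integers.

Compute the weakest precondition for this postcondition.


Working backward. After the program, the postcondition arr[pos + 3] >= vec[0] - 6 ==> 3*acc - 6 == -9 must hold; in canonical form it is arr[pos + 3] >= vec[0] - 6 ==> 3*acc == -3.
Before t := 3*arr[acc + 1] + 7: arr[pos + 3] >= vec[0] - 6 ==> 3*acc == -3
Before skip: arr[pos + 3] >= vec[0] - 6 ==> 3*acc == -3
Then branch requires arr[2*vec[acc] - 3*n + 3] >= vec[0] - 6 ==> 3*acc == -3; else branch requires arr[pos + 3] >= store(vec, 2*arr[acc] + acc + 2, lim + 9)[0] - 6 ==> 6*arr[acc] + 3*acc == -3.
Before the if: ((!(3*acc + n < 7)) ==> (arr[2*vec[acc] - 3*n + 3] >= vec[0] - 6 ==> 3*acc == -3)) && (3*acc + n < 7 ==> (arr[pos + 3] >= store(vec, 2*arr[acc] + acc + 2, lim + 9)[0] - 6 ==> 6*arr[acc] + 3*acc == -3))
Answer: WP = ((!(3*acc + n < 7)) ==> (arr[2*vec[acc] - 3*n + 3] >= vec[0] - 6 ==> 3*acc == -3)) && (3*acc + n < 7 ==> (arr[pos + 3] >= store(vec, 2*arr[acc] + acc + 2, lim + 9)[0] - 6 ==> 6*arr[acc] + 3*acc == -3))


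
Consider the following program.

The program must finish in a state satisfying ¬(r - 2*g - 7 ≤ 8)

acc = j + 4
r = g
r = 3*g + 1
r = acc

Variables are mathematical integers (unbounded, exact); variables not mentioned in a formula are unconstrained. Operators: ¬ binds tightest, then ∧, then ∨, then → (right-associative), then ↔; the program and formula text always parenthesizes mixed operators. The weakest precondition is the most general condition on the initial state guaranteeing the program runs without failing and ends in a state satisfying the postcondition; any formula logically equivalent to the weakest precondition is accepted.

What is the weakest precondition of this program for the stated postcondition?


Working backward. After the program, the postcondition ¬(r - 2*g - 7 ≤ 8) must hold; in canonical form it is ¬(r ≤ 2*g + 15).
Before r := acc: ¬(acc ≤ 2*g + 15)
Before r := 3*g + 1: ¬(acc ≤ 2*g + 15)
Before r := g: ¬(acc ≤ 2*g + 15)
Before acc := j + 4: ¬(j ≤ 2*g + 11)
Answer: WP = ¬(j ≤ 2*g + 11)


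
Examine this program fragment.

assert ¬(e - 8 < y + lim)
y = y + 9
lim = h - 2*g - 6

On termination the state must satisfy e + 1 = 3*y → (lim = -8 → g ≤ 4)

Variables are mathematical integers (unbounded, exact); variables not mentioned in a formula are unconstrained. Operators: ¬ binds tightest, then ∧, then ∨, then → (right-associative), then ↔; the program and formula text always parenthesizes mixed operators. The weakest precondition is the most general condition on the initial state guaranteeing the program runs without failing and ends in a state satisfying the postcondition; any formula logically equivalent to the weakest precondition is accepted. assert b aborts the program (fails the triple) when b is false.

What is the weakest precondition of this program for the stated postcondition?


Working backward. After the program, the postcondition e + 1 = 3*y → (lim = -8 → g ≤ 4) must hold; in canonical form it is e = 3*y - 1 → (lim = -8 → g ≤ 4).
Before lim := h - 2*g - 6: e = 3*y - 1 → (h = 2*g - 2 → g ≤ 4)
Before y := y + 9: e = 3*y + 26 → (h = 2*g - 2 → g ≤ 4)
Before assert ¬(e - 8 < y + lim): (¬(e < lim + y + 8)) ∧ (e = 3*y + 26 → (h = 2*g - 2 → g ≤ 4))
Answer: WP = (¬(e < lim + y + 8)) ∧ (e = 3*y + 26 → (h = 2*g - 2 → g ≤ 4))


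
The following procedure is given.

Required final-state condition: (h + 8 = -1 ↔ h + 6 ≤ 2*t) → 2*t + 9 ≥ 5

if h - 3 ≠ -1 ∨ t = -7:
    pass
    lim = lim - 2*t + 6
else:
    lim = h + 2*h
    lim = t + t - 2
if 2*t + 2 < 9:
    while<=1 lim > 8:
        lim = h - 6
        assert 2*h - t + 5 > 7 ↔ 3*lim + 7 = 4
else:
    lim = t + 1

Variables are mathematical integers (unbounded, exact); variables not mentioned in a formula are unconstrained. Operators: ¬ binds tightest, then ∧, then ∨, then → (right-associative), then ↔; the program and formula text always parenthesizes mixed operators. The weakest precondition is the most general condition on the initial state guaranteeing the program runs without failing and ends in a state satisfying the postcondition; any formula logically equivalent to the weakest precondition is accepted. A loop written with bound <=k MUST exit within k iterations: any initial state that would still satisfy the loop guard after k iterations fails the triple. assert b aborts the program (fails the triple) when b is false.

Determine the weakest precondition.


Working backward. After the program, the postcondition (h + 8 = -1 ↔ h + 6 ≤ 2*t) → 2*t + 9 ≥ 5 must hold; in canonical form it is (h = -9 ↔ h ≤ 2*t - 6) → 2*t ≥ -4.
Then branch requires (lim > 8 → ((2*h > t + 2 ↔ 3*h = 15) ∧ (¬(h > 14)) ∧ ((h = -9 ↔ h ≤ 2*t - 6) → 2*t ≥ -4))) ∧ ((¬(lim > 8)) → ((h = -9 ↔ h ≤ 2*t - 6) → 2*t ≥ -4)); else branch requires (h = -9 ↔ h ≤ 2*t - 6) → 2*t ≥ -4.
Before the if: (2*t < 7 → ((lim > 8 → ((2*h > t + 2 ↔ 3*h = 15) ∧ (¬(h > 14)) ∧ ((h = -9 ↔ h ≤ 2*t - 6) → 2*t ≥ -4))) ∧ ((¬(lim > 8)) → ((h = -9 ↔ h ≤ 2*t - 6) → 2*t ≥ -4)))) ∧ ((¬(2*t < 7)) → ((h = -9 ↔ h ≤ 2*t - 6) → 2*t ≥ -4))
Then branch requires (2*t < 7 → ((lim > 2*t + 2 → ((2*h > t + 2 ↔ 3*h = 15) ∧ (¬(h > 14)) ∧ ((h = -9 ↔ h ≤ 2*t - 6) → 2*t ≥ -4))) ∧ ((¬(lim > 2*t + 2)) → ((h = -9 ↔ h ≤ 2*t - 6) → 2*t ≥ -4)))) ∧ ((¬(2*t < 7)) → ((h = -9 ↔ h ≤ 2*t - 6) → 2*t ≥ -4)); else branch requires (2*t < 7 → ((2*t > 10 → ((2*h > t + 2 ↔ 3*h = 15) ∧ (¬(h > 14)) ∧ ((h = -9 ↔ h ≤ 2*t - 6) → 2*t ≥ -4))) ∧ ((¬(2*t > 10)) → ((h = -9 ↔ h ≤ 2*t - 6) → 2*t ≥ -4)))) ∧ ((¬(2*t < 7)) → ((h = -9 ↔ h ≤ 2*t - 6) → 2*t ≥ -4)).
Before the if: ((h ≠ 2 ∨ t = -7) → ((2*t < 7 → ((lim > 2*t + 2 → ((2*h > t + 2 ↔ 3*h = 15) ∧ (¬(h > 14)) ∧ ((h = -9 ↔ h ≤ 2*t - 6) → 2*t ≥ -4))) ∧ ((¬(lim > 2*t + 2)) → ((h = -9 ↔ h ≤ 2*t - 6) → 2*t ≥ -4)))) ∧ ((¬(2*t < 7)) → ((h = -9 ↔ h ≤ 2*t - 6) → 2*t ≥ -4)))) ∧ ((¬(h ≠ 2 ∨ t = -7)) → ((2*t < 7 → ((2*t > 10 → ((2*h > t + 2 ↔ 3*h = 15) ∧ (¬(h > 14)) ∧ ((h = -9 ↔ h ≤ 2*t - 6) → 2*t ≥ -4))) ∧ ((¬(2*t > 10)) → ((h = -9 ↔ h ≤ 2*t - 6) → 2*t ≥ -4)))) ∧ ((¬(2*t < 7)) → ((h = -9 ↔ h ≤ 2*t - 6) → 2*t ≥ -4))))
Answer: WP = ((h ≠ 2 ∨ t = -7) → ((2*t < 7 → ((lim > 2*t + 2 → ((2*h > t + 2 ↔ 3*h = 15) ∧ (¬(h > 14)) ∧ ((h = -9 ↔ h ≤ 2*t - 6) → 2*t ≥ -4))) ∧ ((¬(lim > 2*t + 2)) → ((h = -9 ↔ h ≤ 2*t - 6) → 2*t ≥ -4)))) ∧ ((¬(2*t < 7)) → ((h = -9 ↔ h ≤ 2*t - 6) → 2*t ≥ -4)))) ∧ ((¬(h ≠ 2 ∨ t = -7)) → ((2*t < 7 → ((2*t > 10 → ((2*h > t + 2 ↔ 3*h = 15) ∧ (¬(h > 14)) ∧ ((h = -9 ↔ h ≤ 2*t - 6) → 2*t ≥ -4))) ∧ ((¬(2*t > 10)) → ((h = -9 ↔ h ≤ 2*t - 6) → 2*t ≥ -4)))) ∧ ((¬(2*t < 7)) → ((h = -9 ↔ h ≤ 2*t - 6) → 2*t ≥ -4))))


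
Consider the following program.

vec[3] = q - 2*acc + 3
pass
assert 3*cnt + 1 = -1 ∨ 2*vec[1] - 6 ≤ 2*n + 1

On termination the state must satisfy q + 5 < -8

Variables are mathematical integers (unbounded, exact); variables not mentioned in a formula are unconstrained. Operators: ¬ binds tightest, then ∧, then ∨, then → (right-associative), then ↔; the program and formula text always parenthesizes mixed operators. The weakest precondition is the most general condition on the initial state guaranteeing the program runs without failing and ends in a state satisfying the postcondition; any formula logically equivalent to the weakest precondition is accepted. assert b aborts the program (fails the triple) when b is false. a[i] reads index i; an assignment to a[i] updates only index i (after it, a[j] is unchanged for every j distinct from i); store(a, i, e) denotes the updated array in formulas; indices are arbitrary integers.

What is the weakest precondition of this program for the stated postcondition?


Working backward. After the program, the postcondition q + 5 < -8 must hold; in canonical form it is q < -13.
Before assert 3*cnt + 1 = -1 ∨ 2*vec[1] - 6 ≤ 2*n + 1: (3*cnt = -2 ∨ 2*vec[1] ≤ 2*n + 7) ∧ q < -13
Before skip: (3*cnt = -2 ∨ 2*vec[1] ≤ 2*n + 7) ∧ q < -13
Before vec[3] := q - 2*acc + 3: (3*cnt = -2 ∨ 2*vec[1] ≤ 2*n + 7) ∧ q < -13
Answer: WP = (3*cnt = -2 ∨ 2*vec[1] ≤ 2*n + 7) ∧ q < -13


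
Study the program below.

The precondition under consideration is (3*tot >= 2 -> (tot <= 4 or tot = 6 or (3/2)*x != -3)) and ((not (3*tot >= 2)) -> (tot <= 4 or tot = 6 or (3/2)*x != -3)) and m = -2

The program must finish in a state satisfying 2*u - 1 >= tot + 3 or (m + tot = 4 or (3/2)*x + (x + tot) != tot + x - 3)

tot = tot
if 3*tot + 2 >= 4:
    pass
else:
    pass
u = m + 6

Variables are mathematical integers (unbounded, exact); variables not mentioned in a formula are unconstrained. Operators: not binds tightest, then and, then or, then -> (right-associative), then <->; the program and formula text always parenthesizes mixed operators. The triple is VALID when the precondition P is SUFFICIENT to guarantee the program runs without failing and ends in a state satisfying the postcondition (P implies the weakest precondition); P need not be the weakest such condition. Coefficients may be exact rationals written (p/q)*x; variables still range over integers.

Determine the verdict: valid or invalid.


Working backward. After the program, the postcondition 2*u - 1 >= tot + 3 or (m + tot = 4 or (3/2)*x + (x + tot) != tot + x - 3) must hold; in canonical form it is 2*u >= tot + 4 or m + tot = 4 or (3/2)*x != -3.
Before u := m + 6: 2*m >= tot - 8 or m + tot = 4 or (3/2)*x != -3
Then branch requires 2*m >= tot - 8 or m + tot = 4 or (3/2)*x != -3; else branch requires 2*m >= tot - 8 or m + tot = 4 or (3/2)*x != -3.
Before the if: (3*tot >= 2 -> (2*m >= tot - 8 or m + tot = 4 or (3/2)*x != -3)) and ((not (3*tot >= 2)) -> (2*m >= tot - 8 or m + tot = 4 or (3/2)*x != -3))
Before tot := tot: (3*tot >= 2 -> (2*m >= tot - 8 or m + tot = 4 or (3/2)*x != -3)) and ((not (3*tot >= 2)) -> (2*m >= tot - 8 or m + tot = 4 or (3/2)*x != -3))
The weakest precondition is (3*tot >= 2 -> (2*m >= tot - 8 or m + tot = 4 or (3/2)*x != -3)) and ((not (3*tot >= 2)) -> (2*m >= tot - 8 or m + tot = 4 or (3/2)*x != -3)).
Check whether (3*tot >= 2 -> (tot <= 4 or tot = 6 or (3/2)*x != -3)) and ((not (3*tot >= 2)) -> (tot <= 4 or tot = 6 or (3/2)*x != -3)) and m = -2 implies it.
Every state satisfying the precondition satisfies the weakest precondition: the implication holds.
Answer: valid


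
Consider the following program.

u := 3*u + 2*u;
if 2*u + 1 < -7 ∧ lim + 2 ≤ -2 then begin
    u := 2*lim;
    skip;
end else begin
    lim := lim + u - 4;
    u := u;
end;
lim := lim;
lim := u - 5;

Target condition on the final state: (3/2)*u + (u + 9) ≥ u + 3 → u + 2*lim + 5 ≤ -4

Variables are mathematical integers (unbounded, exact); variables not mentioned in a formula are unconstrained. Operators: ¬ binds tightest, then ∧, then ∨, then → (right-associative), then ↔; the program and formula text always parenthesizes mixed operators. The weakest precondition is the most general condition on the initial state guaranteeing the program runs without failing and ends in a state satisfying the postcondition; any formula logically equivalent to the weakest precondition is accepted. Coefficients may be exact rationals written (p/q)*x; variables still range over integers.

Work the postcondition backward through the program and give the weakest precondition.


Working backward. After the program, the postcondition (3/2)*u + (u + 9) ≥ u + 3 → u + 2*lim + 5 ≤ -4 must hold; in canonical form it is (3/2)*u ≥ -6 → 2*lim + u ≤ -9.
Before lim := u - 5: (3/2)*u ≥ -6 → 3*u ≤ 1
Before lim := lim: (3/2)*u ≥ -6 → 3*u ≤ 1
Then branch requires 3*lim ≥ -6 → 6*lim ≤ 1; else branch requires (3/2)*u ≥ -6 → 3*u ≤ 1.
Before the if: ((2*u < -8 ∧ lim ≤ -4) → (3*lim ≥ -6 → 6*lim ≤ 1)) ∧ ((¬(2*u < -8 ∧ lim ≤ -4)) → ((3/2)*u ≥ -6 → 3*u ≤ 1))
Before u := 3*u + 2*u: ((10*u < -8 ∧ lim ≤ -4) → (3*lim ≥ -6 → 6*lim ≤ 1)) ∧ ((¬(10*u < -8 ∧ lim ≤ -4)) → ((15/2)*u ≥ -6 → 15*u ≤ 1))
Answer: WP = ((10*u < -8 ∧ lim ≤ -4) → (3*lim ≥ -6 → 6*lim ≤ 1)) ∧ ((¬(10*u < -8 ∧ lim ≤ -4)) → ((15/2)*u ≥ -6 → 15*u ≤ 1))


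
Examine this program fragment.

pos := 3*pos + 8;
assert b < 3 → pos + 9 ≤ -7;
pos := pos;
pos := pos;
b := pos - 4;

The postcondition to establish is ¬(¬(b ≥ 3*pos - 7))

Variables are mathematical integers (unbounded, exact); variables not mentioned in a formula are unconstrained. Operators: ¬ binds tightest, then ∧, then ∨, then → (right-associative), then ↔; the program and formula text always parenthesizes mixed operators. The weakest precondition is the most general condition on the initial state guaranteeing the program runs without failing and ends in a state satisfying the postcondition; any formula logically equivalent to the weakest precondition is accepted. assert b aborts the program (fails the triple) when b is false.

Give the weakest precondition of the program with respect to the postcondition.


Working backward. After the program, the postcondition ¬(¬(b ≥ 3*pos - 7)) must hold; in canonical form it is b ≥ 3*pos - 7.
Before b := pos - 4: 2*pos ≤ 3
Before pos := pos: 2*pos ≤ 3
Before pos := pos: 2*pos ≤ 3
Before assert b < 3 → pos + 9 ≤ -7: (b < 3 → pos ≤ -16) ∧ 2*pos ≤ 3
Before pos := 3*pos + 8: (b < 3 → 3*pos ≤ -24) ∧ 6*pos ≤ -13
Answer: WP = (b < 3 → 3*pos ≤ -24) ∧ 6*pos ≤ -13


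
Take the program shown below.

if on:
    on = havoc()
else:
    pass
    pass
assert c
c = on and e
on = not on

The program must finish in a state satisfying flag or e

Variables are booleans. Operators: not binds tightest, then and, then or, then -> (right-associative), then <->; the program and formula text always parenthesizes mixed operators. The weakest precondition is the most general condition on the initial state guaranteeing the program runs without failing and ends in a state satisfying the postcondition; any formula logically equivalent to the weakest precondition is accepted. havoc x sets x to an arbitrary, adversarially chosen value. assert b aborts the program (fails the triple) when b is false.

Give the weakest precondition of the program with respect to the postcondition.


Working backward. After the program, flag or e must hold.
Before on := not on: flag or e
Before c := on and e: flag or e
Before assert c: c and (flag or e)
Then branch requires c and (flag or e); else branch requires c and (flag or e).
Before the if: (on -> (c and (flag or e))) and ((not on) -> (c and (flag or e)))
Answer: WP = (on -> (c and (flag or e))) and ((not on) -> (c and (flag or e)))


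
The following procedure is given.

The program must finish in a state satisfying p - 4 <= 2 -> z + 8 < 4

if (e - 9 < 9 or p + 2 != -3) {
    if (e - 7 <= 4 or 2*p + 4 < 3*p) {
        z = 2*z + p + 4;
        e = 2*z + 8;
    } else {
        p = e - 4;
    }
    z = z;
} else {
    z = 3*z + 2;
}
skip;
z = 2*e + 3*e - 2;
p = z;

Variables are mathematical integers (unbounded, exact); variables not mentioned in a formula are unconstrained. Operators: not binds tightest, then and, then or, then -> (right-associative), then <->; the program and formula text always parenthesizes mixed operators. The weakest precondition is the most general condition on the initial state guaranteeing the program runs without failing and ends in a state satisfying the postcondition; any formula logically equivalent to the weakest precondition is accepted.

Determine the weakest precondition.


Working backward. After the program, the postcondition p - 4 <= 2 -> z + 8 < 4 must hold; in canonical form it is p <= 6 -> z < -4.
Before p := z: z <= 6 -> z < -4
Before z := 2*e + 3*e - 2: 5*e <= 8 -> 5*e < -2
Before skip: 5*e <= 8 -> 5*e < -2
Then branch requires ((e <= 11 or p > 4) -> (10*p + 20*z <= -72 -> 10*p + 20*z < -82)) and ((not (e <= 11 or p > 4)) -> (5*e <= 8 -> 5*e < -2)); else branch requires 5*e <= 8 -> 5*e < -2.
Before the if: ((e < 18 or p != -5) -> (((e <= 11 or p > 4) -> (10*p + 20*z <= -72 -> 10*p + 20*z < -82)) and ((not (e <= 11 or p > 4)) -> (5*e <= 8 -> 5*e < -2)))) and ((not (e < 18 or p != -5)) -> (5*e <= 8 -> 5*e < -2))
Answer: WP = ((e < 18 or p != -5) -> (((e <= 11 or p > 4) -> (10*p + 20*z <= -72 -> 10*p + 20*z < -82)) and ((not (e <= 11 or p > 4)) -> (5*e <= 8 -> 5*e < -2)))) and ((not (e < 18 or p != -5)) -> (5*e <= 8 -> 5*e < -2))


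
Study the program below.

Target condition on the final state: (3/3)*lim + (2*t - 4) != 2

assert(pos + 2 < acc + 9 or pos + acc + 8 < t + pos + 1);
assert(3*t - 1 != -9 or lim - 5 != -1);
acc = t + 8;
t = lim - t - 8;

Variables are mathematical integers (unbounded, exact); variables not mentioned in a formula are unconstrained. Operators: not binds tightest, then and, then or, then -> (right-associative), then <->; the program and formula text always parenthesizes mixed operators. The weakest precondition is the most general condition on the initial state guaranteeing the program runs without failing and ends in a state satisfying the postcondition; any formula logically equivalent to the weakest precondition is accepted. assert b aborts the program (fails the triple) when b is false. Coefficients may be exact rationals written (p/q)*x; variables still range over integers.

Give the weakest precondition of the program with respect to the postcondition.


Working backward. After the program, the postcondition (3/3)*lim + (2*t - 4) != 2 must hold; in canonical form it is lim + 2*t != 6.
Before t := lim - t - 8: 3*lim != 2*t + 22
Before acc := t + 8: 3*lim != 2*t + 22
Before assert 3*t - 1 != -9 or lim - 5 != -1: (3*t != -8 or lim != 4) and 3*lim != 2*t + 22
Before assert pos + 2 < acc + 9 or pos + acc + 8 < t + pos + 1: (pos < acc + 7 or acc < t - 7) and (3*t != -8 or lim != 4) and 3*lim != 2*t + 22
Answer: WP = (pos < acc + 7 or acc < t - 7) and (3*t != -8 or lim != 4) and 3*lim != 2*t + 22


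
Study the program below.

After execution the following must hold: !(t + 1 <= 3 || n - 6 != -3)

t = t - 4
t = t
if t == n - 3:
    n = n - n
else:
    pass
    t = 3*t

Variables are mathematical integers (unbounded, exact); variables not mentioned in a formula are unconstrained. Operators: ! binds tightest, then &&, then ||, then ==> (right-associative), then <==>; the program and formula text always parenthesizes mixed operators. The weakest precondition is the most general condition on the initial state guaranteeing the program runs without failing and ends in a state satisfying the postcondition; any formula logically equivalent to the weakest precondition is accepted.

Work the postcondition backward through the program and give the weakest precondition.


Working backward. After the program, the postcondition !(t + 1 <= 3 || n - 6 != -3) must hold; in canonical form it is !(t <= 2 || n != 3).
Then branch requires false; else branch requires !(3*t <= 2 || n != 3).
Before the if: (!(t == n - 3)) && ((!(t == n - 3)) ==> (!(3*t <= 2 || n != 3)))
Before t := t: (!(t == n - 3)) && ((!(t == n - 3)) ==> (!(3*t <= 2 || n != 3)))
Before t := t - 4: (!(t == n + 1)) && ((!(t == n + 1)) ==> (!(3*t <= 14 || n != 3)))
Answer: WP = (!(t == n + 1)) && ((!(t == n + 1)) ==> (!(3*t <= 14 || n != 3)))


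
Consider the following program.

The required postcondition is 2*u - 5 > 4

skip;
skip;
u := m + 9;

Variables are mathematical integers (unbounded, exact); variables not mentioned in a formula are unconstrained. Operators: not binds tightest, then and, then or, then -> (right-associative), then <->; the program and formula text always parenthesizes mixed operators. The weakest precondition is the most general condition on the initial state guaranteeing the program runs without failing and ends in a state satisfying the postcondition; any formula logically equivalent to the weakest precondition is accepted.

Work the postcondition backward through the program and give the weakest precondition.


Working backward. After the program, the postcondition 2*u - 5 > 4 must hold; in canonical form it is 2*u > 9.
Before u := m + 9: 2*m > -9
Before skip: 2*m > -9
Before skip: 2*m > -9
Answer: WP = 2*m > -9


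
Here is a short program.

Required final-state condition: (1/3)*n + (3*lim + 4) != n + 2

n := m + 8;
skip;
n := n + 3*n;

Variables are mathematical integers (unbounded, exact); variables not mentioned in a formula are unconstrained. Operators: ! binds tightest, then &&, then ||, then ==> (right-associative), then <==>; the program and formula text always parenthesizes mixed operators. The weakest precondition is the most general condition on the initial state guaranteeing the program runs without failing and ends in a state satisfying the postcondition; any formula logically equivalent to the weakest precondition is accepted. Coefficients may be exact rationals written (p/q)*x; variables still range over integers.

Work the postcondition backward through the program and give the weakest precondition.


Working backward. After the program, the postcondition (1/3)*n + (3*lim + 4) != n + 2 must hold; in canonical form it is 3*lim != (2/3)*n - 2.
Before n := n + 3*n: 3*lim != (8/3)*n - 2
Before skip: 3*lim != (8/3)*n - 2
Before n := m + 8: 3*lim != (8/3)*m + 58/3
Answer: WP = 3*lim != (8/3)*m + 58/3


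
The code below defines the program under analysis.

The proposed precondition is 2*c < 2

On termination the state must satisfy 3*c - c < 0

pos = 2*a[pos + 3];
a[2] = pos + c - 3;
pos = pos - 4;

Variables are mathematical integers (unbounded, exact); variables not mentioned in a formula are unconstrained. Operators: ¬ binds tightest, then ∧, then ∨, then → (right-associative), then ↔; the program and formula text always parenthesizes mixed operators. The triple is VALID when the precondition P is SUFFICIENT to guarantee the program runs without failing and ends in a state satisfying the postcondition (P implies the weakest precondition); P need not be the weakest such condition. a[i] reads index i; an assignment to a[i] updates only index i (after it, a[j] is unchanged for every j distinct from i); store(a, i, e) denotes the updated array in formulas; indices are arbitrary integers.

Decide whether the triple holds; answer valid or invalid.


Working backward. After the program, the postcondition 3*c - c < 0 must hold; in canonical form it is 2*c < 0.
Before pos := pos - 4: 2*c < 0
Before a[2] := pos + c - 3: 2*c < 0
Before pos := 2*a[pos + 3]: 2*c < 0
The weakest precondition is 2*c < 0.
Check whether 2*c < 2 implies it.
Countermodel: at the initial state c = 0, the precondition holds but the weakest precondition fails.
Answer: invalid
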